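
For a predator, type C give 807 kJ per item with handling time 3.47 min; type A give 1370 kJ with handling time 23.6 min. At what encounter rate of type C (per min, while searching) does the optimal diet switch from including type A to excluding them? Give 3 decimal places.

0.096 per min

Drop type A once their profitability E₂/h₂ falls below the rate achievable on type C alone: E₂/h₂ = λE₁/(1 + λh₁).
Solve for λ: λE₁h₂ = E₂(1 + λh₁) → λ(E₁h₂ − E₂h₁) = E₂ → λ = E₂/(E₁h₂ − E₂h₁).
λ = 1370/(807×23.6 − 1370×3.47) = 1370/1.429e+04 = 0.09586 per min.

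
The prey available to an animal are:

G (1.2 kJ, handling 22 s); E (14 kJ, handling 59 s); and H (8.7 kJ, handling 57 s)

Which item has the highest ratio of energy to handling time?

E

In descending order of E/h:
E: 14/59 = 0.237 kJ/s
H: 8.7/57 = 0.153 kJ/s
G: 1.2/22 = 0.0545 kJ/s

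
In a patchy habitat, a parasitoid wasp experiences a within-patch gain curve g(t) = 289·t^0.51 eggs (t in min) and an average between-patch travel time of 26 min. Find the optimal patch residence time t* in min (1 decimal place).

Optimal t* satisfies g'(t*) = g(t*)/(T + t*).
g'(t) = 0.51·289·t^-0.49. Setting 0.51·289·t^-0.49 = 289·t^0.51/(26+t) gives 0.51(26+t) = t, so 0.49·t = 0.51×26.
t* = 0.51×26/0.49 = 27.06 min.

27.1 min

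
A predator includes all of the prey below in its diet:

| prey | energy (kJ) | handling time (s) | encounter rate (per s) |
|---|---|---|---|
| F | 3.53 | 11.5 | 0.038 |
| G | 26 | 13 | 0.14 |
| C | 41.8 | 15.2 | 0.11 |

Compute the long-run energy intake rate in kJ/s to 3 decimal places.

1.699 kJ/s

R = Σλ_iE_i / (1 + Σλ_ih_i)
Numerator: 0.038×3.53 + 0.14×26 + 0.11×41.8 = 8.372
Denominator: 1 + 0.038×11.5 + 0.14×13 + 0.11×15.2 = 4.929
R = 8.372/4.929 = 1.699 kJ/s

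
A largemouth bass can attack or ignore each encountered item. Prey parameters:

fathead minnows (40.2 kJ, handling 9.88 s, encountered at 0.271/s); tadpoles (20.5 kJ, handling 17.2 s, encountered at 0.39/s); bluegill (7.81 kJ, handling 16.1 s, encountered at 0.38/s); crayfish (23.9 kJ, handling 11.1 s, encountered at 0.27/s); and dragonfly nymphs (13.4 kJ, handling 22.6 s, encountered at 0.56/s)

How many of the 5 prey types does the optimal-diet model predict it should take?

E/h in descending order: fathead minnows 4.07, crayfish 2.15, tadpoles 1.19, dragonfly nymphs 0.593, bluegill 0.485 kJ/s. The optimal diet is the largest prefix of this list for which every included type satisfies E_i/h_i > R on the types above it.
Rate on top 1: 2.962. crayfish: 2.15 < 2.962 → exclude; stop.
Optimal diet: fathead minnows — 1 of 5 types.

1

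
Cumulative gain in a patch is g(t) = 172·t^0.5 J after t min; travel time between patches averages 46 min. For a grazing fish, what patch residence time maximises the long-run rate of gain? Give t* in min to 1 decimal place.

Maximise g(t)/(T+t): set derivative to zero → g'(t)(T+t) = g(t).
g'(t) = 0.5·172·t^-0.5. Setting 0.5·172·t^-0.5 = 172·t^0.5/(46+t) gives 0.5(46+t) = t, so 0.50·t = 0.5×46.
t* = 0.5×46/0.50 = 46 min.

46.0 min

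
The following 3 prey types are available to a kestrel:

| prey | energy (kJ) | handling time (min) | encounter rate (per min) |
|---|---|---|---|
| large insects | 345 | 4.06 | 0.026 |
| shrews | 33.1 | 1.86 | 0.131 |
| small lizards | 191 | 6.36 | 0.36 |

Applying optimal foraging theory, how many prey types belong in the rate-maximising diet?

2

E/h in descending order: large insects 85, small lizards 30, shrews 17.8 kJ/min. The optimal diet is the largest prefix of this list for which every included type satisfies E_i/h_i > R on the types above it.
Rate on top 1: 8.114. small lizards: 30 > 8.114 → include.
Rate on top 2: 22.89. shrews: 17.8 < 22.89 → exclude; stop.
Optimal diet: large insects, small lizards — 2 of 3 types.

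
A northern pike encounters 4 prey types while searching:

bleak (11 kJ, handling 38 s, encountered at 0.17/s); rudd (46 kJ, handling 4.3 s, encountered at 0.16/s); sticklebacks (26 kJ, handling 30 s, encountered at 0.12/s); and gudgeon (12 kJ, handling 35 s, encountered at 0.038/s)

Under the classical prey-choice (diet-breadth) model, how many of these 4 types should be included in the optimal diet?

E/h in descending order: rudd 10.7, sticklebacks 0.867, gudgeon 0.343, bleak 0.289 kJ/s. The optimal diet is the largest prefix of this list for which every included type satisfies E_i/h_i > R on the types above it.
Rate on top 1: 4.36. sticklebacks: 0.867 < 4.36 → exclude; stop.
Optimal diet: rudd — 1 of 4 types.

1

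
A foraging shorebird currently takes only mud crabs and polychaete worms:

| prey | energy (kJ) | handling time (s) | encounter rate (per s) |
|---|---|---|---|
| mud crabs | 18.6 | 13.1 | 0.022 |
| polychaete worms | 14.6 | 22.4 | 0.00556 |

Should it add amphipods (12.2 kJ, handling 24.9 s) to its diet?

Yes

Current rate: (0.022×18.6 + 0.00556×14.6)/(1 + 0.022×13.1 + 0.00556×22.4) = 0.3471 kJ/s.
amphipods: E/h = 12.2/24.9 = 0.49 kJ/s.
0.49 > 0.3471, so adding amphipods raises the average — include it.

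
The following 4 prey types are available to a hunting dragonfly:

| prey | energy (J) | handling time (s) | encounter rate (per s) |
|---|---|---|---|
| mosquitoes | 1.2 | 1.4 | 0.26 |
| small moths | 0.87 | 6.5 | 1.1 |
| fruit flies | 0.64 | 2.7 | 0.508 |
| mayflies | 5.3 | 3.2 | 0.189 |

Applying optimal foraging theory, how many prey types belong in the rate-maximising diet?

Profitabilities (E/h, J/s): mayflies 1.66, mosquitoes 0.857, fruit flies 0.237, small moths 0.134. Add prey in this order while the next type's profitability exceeds the intake rate on those already taken.
Rate on top 1: 0.6242. mosquitoes: 0.857 > 0.6242 → include.
Rate on top 2: 0.6673. fruit flies: 0.237 < 0.6673 → exclude; stop.
Optimal diet: mayflies, mosquitoes — 2 of 4 types.

2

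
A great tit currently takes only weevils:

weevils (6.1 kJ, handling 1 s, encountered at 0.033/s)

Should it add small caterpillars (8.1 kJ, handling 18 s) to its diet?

Intake rate on the current diet: R = (0.033×6.1) / (1 + 0.033×1) = 0.2013/1.033 = 0.1949 kJ/s.
Profitability of small caterpillars: 8.1/18 = 0.45 kJ/s.
0.45 > 0.1949, so adding small caterpillars raises the average — include it.

Yes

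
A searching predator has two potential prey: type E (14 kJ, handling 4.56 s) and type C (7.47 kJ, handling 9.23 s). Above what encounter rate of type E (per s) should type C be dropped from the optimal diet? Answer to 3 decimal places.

At the threshold, the rate on type E alone equals the profitability of type C: λ·14/(1 + λ·4.56) = 7.47/9.23 = 0.8093.
Rearranging, λ(14 − 0.8093×4.56) = 0.8093, so λ = 0.8093/10.31 = 0.0785 per s.

0.079 per s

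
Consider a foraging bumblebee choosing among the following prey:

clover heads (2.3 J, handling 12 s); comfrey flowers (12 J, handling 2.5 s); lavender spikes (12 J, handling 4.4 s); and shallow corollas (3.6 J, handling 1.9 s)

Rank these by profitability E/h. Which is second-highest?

lavender spikes

Profitability E/h (J/s): clover heads = 2.3/12 = 0.192, comfrey flowers = 12/2.5 = 4.8, lavender spikes = 12/4.4 = 2.73, shallow corollas = 3.6/1.9 = 1.89.
Ranked: comfrey flowers > lavender spikes > shallow corollas > clover heads.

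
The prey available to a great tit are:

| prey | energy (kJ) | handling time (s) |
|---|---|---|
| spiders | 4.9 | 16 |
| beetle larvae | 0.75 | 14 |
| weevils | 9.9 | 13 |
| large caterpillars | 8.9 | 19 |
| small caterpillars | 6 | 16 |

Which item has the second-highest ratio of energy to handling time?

large caterpillars

Profitability E/h (kJ/s): spiders = 4.9/16 = 0.306, beetle larvae = 0.75/14 = 0.0536, weevils = 9.9/13 = 0.762, large caterpillars = 8.9/19 = 0.468, small caterpillars = 6/16 = 0.375.
Ranked: weevils > large caterpillars > small caterpillars > spiders > beetle larvae.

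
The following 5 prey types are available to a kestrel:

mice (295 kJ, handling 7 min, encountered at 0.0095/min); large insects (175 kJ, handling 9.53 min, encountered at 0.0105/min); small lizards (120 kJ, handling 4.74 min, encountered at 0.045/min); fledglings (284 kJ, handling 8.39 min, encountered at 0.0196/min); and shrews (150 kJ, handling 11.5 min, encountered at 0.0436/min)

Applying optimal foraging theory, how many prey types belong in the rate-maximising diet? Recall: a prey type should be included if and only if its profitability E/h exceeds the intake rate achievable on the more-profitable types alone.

5

Profitabilities (E/h, kJ/min): mice 42.1, fledglings 33.8, small lizards 25.3, large insects 18.4, shrews 13. Add prey in this order while the next type's profitability exceeds the intake rate on those already taken.
Rate on top 1: 2.628. fledglings: 33.8 > 2.628 → include.
Rate on top 2: 6.799. small lizards: 25.3 > 6.799 → include.
Rate on top 3: 9.534. large insects: 18.4 > 9.534 → include.
Rate on top 4: 10.11. shrews: 13 > 10.11 → include.
Optimal diet: mice, fledglings, small lizards, large insects, shrews — 5 of 5 types.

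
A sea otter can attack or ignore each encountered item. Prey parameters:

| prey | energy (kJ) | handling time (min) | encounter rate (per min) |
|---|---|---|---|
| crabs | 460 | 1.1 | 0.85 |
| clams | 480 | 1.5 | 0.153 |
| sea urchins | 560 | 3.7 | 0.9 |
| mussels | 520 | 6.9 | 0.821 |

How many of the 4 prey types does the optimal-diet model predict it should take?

Profitabilities (E/h, kJ/min): crabs 418, clams 320, sea urchins 151, mussels 75.4. Add prey in this order while the next type's profitability exceeds the intake rate on those already taken.
Rate on top 1: 202.1. clams: 320 > 202.1 → include.
Rate on top 2: 214.6. sea urchins: 151 < 214.6 → exclude; stop.
Optimal diet: crabs, clams — 2 of 4 types.

2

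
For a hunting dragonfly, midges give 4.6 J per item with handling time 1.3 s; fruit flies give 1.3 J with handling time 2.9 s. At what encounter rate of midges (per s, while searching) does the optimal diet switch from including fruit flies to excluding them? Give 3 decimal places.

Drop fruit flies once their profitability E₂/h₂ falls below the rate achievable on midges alone: E₂/h₂ = λE₁/(1 + λh₁).
Solve for λ: λE₁h₂ = E₂(1 + λh₁) → λ(E₁h₂ − E₂h₁) = E₂ → λ = E₂/(E₁h₂ − E₂h₁).
λ = 1.3/(4.6×2.9 − 1.3×1.3) = 1.3/11.65 = 0.1116 per s.

0.112 per s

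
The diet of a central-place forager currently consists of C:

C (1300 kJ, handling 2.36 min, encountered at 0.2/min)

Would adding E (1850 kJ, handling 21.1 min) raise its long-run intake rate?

Intake rate on the current diet: R = (0.2×1300) / (1 + 0.2×2.36) = 260/1.472 = 176.6 kJ/min.
Profitability of E: 1850/21.1 = 87.68 kJ/min.
87.68 < 176.6, so adding E would lower the average — exclude it.

No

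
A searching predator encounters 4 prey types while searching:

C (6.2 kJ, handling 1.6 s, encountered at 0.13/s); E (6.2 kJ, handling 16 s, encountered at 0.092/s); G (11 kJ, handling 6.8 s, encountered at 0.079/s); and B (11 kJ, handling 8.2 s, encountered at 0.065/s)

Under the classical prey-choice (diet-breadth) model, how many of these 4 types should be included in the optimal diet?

3

E/h in descending order: C 3.88, G 1.62, B 1.34, E 0.388 kJ/s. The optimal diet is the largest prefix of this list for which every included type satisfies E_i/h_i > R on the types above it.
Rate on top 1: 0.6672. G: 1.62 > 0.6672 → include.
Rate on top 2: 0.9598. B: 1.34 > 0.9598 → include.
Rate on top 3: 1.049. E: 0.388 < 1.049 → exclude; stop.
Optimal diet: C, G, B — 3 of 4 types.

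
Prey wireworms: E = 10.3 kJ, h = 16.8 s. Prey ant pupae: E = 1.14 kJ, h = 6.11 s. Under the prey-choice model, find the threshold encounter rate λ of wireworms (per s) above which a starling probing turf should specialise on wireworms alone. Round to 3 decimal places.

The zero-one rule: include ant pupae iff E₂/h₂ > λE₁/(1+λh₁). Equality gives the switch point.
λE₁h₂ = E₂ + λE₂h₁ ⇒ λ = E₂/(E₁h₂ − E₂h₁) = 1.14/(62.93 − 19.15) = 0.02604 per s.

0.026 per s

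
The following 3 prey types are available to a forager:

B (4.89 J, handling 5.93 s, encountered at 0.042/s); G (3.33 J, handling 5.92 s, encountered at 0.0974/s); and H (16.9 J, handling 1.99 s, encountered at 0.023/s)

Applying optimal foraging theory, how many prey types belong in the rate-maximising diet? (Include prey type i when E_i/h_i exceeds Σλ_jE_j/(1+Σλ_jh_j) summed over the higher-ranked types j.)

E/h in descending order: H 8.49, B 0.825, G 0.562 J/s. The optimal diet is the largest prefix of this list for which every included type satisfies E_i/h_i > R on the types above it.
Rate on top 1: 0.3717. B: 0.825 > 0.3717 → include.
Rate on top 2: 0.4588. G: 0.562 > 0.4588 → include.
Optimal diet: H, B, G — 3 of 3 types.

3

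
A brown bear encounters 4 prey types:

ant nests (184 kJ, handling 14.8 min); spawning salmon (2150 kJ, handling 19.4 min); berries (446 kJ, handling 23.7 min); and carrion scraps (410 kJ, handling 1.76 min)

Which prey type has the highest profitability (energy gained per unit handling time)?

carrion scraps

Profitability E/h (kJ/min): ant nests = 184/14.8 = 12.4, spawning salmon = 2150/19.4 = 111, berries = 446/23.7 = 18.8, carrion scraps = 410/1.76 = 233.
Ranked: carrion scraps > spawning salmon > berries > ant nests.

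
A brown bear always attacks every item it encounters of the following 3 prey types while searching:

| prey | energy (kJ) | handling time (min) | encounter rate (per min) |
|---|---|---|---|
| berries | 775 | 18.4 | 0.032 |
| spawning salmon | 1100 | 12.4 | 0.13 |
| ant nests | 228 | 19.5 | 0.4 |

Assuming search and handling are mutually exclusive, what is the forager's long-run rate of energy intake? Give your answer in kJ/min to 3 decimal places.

Energy encountered per unit search time: 0.032×775 + 0.13×1100 + 0.4×228 = 259 kJ/min.
Handling time per unit search time: 0.032×18.4 + 0.13×12.4 + 0.4×19.5 = 10.
Rate = 259/(1 + 10) = 23.54 kJ/min.

23.544 kJ/min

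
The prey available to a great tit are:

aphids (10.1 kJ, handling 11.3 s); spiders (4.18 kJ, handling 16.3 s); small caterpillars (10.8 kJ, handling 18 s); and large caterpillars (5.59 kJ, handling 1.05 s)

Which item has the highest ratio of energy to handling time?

Profitability E/h (kJ/s): aphids = 10.1/11.3 = 0.894, spiders = 4.18/16.3 = 0.256, small caterpillars = 10.8/18 = 0.6, large caterpillars = 5.59/1.05 = 5.32.
Ranked: large caterpillars > aphids > small caterpillars > spiders.

large caterpillars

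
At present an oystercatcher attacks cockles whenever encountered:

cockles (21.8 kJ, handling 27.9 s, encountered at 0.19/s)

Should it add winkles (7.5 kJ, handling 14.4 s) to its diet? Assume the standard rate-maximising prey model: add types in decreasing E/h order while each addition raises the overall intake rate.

Intake rate on the current diet: R = (0.19×21.8) / (1 + 0.19×27.9) = 4.142/6.301 = 0.6574 kJ/s.
winkles: E/h = 7.5/14.4 = 0.5208 kJ/s.
0.5208 < 0.6574, so adding winkles would lower the average — exclude it.

No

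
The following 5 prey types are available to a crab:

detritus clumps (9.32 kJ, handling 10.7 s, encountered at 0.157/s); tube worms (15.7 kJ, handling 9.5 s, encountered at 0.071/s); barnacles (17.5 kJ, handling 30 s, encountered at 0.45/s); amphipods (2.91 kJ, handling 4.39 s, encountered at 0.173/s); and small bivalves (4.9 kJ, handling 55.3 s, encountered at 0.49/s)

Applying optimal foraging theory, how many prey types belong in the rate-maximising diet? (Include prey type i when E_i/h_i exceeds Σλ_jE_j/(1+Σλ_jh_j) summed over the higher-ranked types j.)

E/h in descending order: tube worms 1.65, detritus clumps 0.871, amphipods 0.663, barnacles 0.583, small bivalves 0.0886 kJ/s. The optimal diet is the largest prefix of this list for which every included type satisfies E_i/h_i > R on the types above it.
Rate on top 1: 0.6657. detritus clumps: 0.871 > 0.6657 → include.
Rate on top 2: 0.7685. amphipods: 0.663 < 0.7685 → exclude; stop.
Optimal diet: tube worms, detritus clumps — 2 of 5 types.

2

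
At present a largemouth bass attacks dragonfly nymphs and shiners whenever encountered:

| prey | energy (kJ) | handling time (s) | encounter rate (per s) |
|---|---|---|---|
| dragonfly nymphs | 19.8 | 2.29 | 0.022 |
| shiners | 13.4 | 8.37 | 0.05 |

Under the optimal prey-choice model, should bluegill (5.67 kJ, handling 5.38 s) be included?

Yes

Current rate: (0.022×19.8 + 0.05×13.4)/(1 + 0.022×2.29 + 0.05×8.37) = 0.7527 kJ/s.
bluegill: E/h = 5.67/5.38 = 1.054 kJ/s.
Since 1.054 > R, including bluegill increases the long-run rate.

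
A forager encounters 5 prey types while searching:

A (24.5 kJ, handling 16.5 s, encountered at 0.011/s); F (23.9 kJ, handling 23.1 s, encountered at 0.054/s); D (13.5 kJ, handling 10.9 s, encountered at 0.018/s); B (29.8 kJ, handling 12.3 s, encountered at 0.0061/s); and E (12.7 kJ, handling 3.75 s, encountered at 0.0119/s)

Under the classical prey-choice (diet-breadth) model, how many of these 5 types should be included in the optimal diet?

5

Rank by E/h (kJ/s): E 3.39, B 2.42, A 1.48, D 1.24, F 1.03. Include each in turn until the next type's E/h falls below the running intake rate.
Rate on top 1: 0.1447. B: 2.42 > 0.1447 → include.
Rate on top 2: 0.2973. A: 1.48 > 0.2973 → include.
Rate on top 3: 0.463. D: 1.24 > 0.463 → include.
Rate on top 4: 0.5646. F: 1.03 > 0.5646 → include.
Optimal diet: E, B, A, D, F — 5 of 5 types.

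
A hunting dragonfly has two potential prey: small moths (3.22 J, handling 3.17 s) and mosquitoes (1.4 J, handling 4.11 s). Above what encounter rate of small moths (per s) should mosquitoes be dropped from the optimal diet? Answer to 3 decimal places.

0.159 per s

Drop mosquitoes once their profitability E₂/h₂ falls below the rate achievable on small moths alone: E₂/h₂ = λE₁/(1 + λh₁).
Solve for λ: λE₁h₂ = E₂(1 + λh₁) → λ(E₁h₂ − E₂h₁) = E₂ → λ = E₂/(E₁h₂ − E₂h₁).
λ = 1.4/(3.22×4.11 − 1.4×3.17) = 1.4/8.796 = 0.1592 per s.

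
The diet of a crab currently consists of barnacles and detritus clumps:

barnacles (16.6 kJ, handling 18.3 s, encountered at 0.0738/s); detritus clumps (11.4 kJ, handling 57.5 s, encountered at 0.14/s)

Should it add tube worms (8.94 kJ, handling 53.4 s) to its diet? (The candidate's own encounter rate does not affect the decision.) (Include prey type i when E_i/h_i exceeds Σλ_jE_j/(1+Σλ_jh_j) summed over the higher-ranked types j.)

No

Current rate: (0.0738×16.6 + 0.14×11.4)/(1 + 0.0738×18.3 + 0.14×57.5) = 0.2712 kJ/s.
tube worms: E/h = 8.94/53.4 = 0.1674 kJ/s.
0.1674 < 0.2712, so adding tube worms would lower the average — exclude it.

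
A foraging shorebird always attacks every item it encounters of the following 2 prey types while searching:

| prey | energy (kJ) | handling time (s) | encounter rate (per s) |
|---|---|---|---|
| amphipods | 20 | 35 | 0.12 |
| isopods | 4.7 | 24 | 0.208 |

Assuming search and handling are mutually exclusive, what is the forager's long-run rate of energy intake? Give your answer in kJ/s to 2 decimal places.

0.33 kJ/s

R = Σλ_iE_i / (1 + Σλ_ih_i)
Numerator: 0.12×20 + 0.208×4.7 = 3.378
Denominator: 1 + 0.12×35 + 0.208×24 = 10.19
R = 3.378/10.19 = 0.3314 kJ/s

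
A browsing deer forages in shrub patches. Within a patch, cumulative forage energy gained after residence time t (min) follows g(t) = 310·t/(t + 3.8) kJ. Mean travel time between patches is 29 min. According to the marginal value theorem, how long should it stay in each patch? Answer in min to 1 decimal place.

10.5 min

Maximise g(t)/(T+t): set derivative to zero → g'(t)(T+t) = g(t).
g'(t) = 310·3.8/(t + 3.8)². Setting 310·3.8/(t+3.8)² = 310t/[(t+3.8)(29+t)] gives 3.8(29+t) = t(t+3.8), so t² = 3.8×29 = 110.2.
t* = √110.2 = 10.5 min.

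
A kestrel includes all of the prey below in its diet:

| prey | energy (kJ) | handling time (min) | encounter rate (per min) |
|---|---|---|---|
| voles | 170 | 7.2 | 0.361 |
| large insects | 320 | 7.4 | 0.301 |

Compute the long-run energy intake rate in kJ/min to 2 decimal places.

27.06 kJ/min

Energy encountered per unit search time: 0.361×170 + 0.301×320 = 157.7 kJ/min.
Handling time per unit search time: 0.361×7.2 + 0.301×7.4 = 4.827.
Rate = 157.7/(1 + 4.827) = 27.06 kJ/min.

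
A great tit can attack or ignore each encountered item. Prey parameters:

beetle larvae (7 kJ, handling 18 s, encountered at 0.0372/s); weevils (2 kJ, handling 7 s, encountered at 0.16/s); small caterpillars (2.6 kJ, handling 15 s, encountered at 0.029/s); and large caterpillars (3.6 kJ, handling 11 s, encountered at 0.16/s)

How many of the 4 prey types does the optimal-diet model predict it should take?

3

E/h in descending order: beetle larvae 0.389, large caterpillars 0.327, weevils 0.286, small caterpillars 0.173 kJ/s. The optimal diet is the largest prefix of this list for which every included type satisfies E_i/h_i > R on the types above it.
Rate on top 1: 0.156. large caterpillars: 0.327 > 0.156 → include.
Rate on top 2: 0.2439. weevils: 0.286 > 0.2439 → include.
Rate on top 3: 0.2542. small caterpillars: 0.173 < 0.2542 → exclude; stop.
Optimal diet: beetle larvae, large caterpillars, weevils — 3 of 4 types.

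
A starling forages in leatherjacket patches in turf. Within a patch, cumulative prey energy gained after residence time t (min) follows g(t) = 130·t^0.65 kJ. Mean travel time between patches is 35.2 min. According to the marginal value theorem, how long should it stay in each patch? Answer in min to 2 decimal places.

65.37 min

By the marginal value theorem, leave when the instantaneous gain rate g'(t) equals the habitat-wide average g(t)/(T + t).
g'(t) = 0.65·130·t^-0.35. Setting 0.65·130·t^-0.35 = 130·t^0.65/(35.2+t) gives 0.65(35.2+t) = t, so 0.35·t = 0.65×35.2.
t* = 0.65×35.2/0.35 = 65.37 min.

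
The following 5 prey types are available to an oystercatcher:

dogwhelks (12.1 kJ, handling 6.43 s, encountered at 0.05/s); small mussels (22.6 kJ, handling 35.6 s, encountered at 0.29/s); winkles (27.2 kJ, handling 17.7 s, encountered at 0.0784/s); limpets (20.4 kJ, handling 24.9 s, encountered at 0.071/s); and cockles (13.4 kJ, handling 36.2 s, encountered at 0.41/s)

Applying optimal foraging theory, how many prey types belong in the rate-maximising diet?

Rank by E/h (kJ/s): dogwhelks 1.88, winkles 1.54, limpets 0.819, small mussels 0.635, cockles 0.37. Include each in turn until the next type's E/h falls below the running intake rate.
Rate on top 1: 0.4578. winkles: 1.54 > 0.4578 → include.
Rate on top 2: 1.01. limpets: 0.819 < 1.01 → exclude; stop.
Optimal diet: dogwhelks, winkles — 2 of 5 types.

2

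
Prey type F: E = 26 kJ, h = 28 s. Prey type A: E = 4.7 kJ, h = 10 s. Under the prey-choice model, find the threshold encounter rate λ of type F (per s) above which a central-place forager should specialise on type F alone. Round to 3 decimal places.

0.037 per s

Drop type A once their profitability E₂/h₂ falls below the rate achievable on type F alone: E₂/h₂ = λE₁/(1 + λh₁).
Solve for λ: λE₁h₂ = E₂(1 + λh₁) → λ(E₁h₂ − E₂h₁) = E₂ → λ = E₂/(E₁h₂ − E₂h₁).
λ = 4.7/(26×10 − 4.7×28) = 4.7/128.4 = 0.0366 per s.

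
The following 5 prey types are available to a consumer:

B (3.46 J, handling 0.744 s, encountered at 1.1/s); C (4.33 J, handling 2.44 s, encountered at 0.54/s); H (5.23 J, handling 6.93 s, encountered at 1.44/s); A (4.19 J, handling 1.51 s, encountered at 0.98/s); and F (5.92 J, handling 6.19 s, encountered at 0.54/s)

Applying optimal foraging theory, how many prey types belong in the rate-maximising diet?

E/h in descending order: B 4.65, A 2.77, C 1.77, F 0.956, H 0.755 J/s. The optimal diet is the largest prefix of this list for which every included type satisfies E_i/h_i > R on the types above it.
Rate on top 1: 2.093. A: 2.77 > 2.093 → include.
Rate on top 2: 2.399. C: 1.77 < 2.399 → exclude; stop.
Optimal diet: B, A — 2 of 5 types.

2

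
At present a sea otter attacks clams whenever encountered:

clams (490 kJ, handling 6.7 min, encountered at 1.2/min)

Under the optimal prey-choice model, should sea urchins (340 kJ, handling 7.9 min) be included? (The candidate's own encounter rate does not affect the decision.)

On clams alone, R = ΣλE/(1+Σλh) = 588/9.04 = 65.04 kJ/min.
Profitability of sea urchins: 340/7.9 = 43.04 kJ/min.
43.04 < 65.04, so adding sea urchins would lower the average — exclude it.

No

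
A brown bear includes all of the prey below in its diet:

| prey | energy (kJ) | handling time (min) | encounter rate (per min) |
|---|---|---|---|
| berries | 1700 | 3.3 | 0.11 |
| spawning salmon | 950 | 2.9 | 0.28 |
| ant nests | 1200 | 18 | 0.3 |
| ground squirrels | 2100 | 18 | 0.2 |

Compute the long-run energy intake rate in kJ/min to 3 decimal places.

R = Σλ_iE_i / (1 + Σλ_ih_i)
Numerator: 0.11×1700 + 0.28×950 + 0.3×1200 + 0.2×2100 = 1233
Denominator: 1 + 0.11×3.3 + 0.28×2.9 + 0.3×18 + 0.2×18 = 11.17
R = 1233/11.17 = 110.3 kJ/min

110.336 kJ/min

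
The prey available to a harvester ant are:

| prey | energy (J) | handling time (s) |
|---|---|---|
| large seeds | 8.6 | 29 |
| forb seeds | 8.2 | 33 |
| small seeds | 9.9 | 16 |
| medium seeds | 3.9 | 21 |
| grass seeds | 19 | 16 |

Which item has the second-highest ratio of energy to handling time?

In descending order of E/h:
grass seeds: 19/16 = 1.19 J/s
small seeds: 9.9/16 = 0.619 J/s
large seeds: 8.6/29 = 0.297 J/s
forb seeds: 8.2/33 = 0.248 J/s
medium seeds: 3.9/21 = 0.186 J/s

small seeds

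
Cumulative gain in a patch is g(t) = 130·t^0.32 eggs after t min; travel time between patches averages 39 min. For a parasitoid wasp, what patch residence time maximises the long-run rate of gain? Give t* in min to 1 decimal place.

Maximise g(t)/(T+t): set derivative to zero → g'(t)(T+t) = g(t).
g'(t) = 0.32·130·t^-0.68. Setting 0.32·130·t^-0.68 = 130·t^0.32/(39+t) gives 0.32(39+t) = t, so 0.68·t = 0.32×39.
t* = 0.32×39/0.68 = 18.35 min.

18.4 min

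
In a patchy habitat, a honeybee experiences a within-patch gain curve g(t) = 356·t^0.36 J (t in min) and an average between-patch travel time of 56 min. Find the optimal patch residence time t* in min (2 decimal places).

31.50 min

Maximise g(t)/(T+t): set derivative to zero → g'(t)(T+t) = g(t).
g'(t) = 0.36·356·t^-0.64. Setting 0.36·356·t^-0.64 = 356·t^0.36/(56+t) gives 0.36(56+t) = t, so 0.64·t = 0.36×56.
t* = 0.36×56/0.64 = 31.5 min.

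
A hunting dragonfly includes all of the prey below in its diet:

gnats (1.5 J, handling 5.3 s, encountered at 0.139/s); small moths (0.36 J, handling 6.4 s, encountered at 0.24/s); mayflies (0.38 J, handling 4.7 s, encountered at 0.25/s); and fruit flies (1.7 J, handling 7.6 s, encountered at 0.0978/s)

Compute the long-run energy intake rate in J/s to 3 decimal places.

Energy encountered per unit search time: 0.139×1.5 + 0.24×0.36 + 0.25×0.38 + 0.0978×1.7 = 0.5562 J/s.
Handling time per unit search time: 0.139×5.3 + 0.24×6.4 + 0.25×4.7 + 0.0978×7.6 = 4.191.
Rate = 0.5562/(1 + 4.191) = 0.1071 J/s.

0.107 J/s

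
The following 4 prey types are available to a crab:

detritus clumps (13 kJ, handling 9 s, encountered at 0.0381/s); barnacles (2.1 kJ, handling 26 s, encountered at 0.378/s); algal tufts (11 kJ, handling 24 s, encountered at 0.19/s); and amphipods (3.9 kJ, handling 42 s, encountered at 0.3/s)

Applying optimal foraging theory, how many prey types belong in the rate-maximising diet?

2

E/h in descending order: detritus clumps 1.44, algal tufts 0.458, amphipods 0.0929, barnacles 0.0808 kJ/s. The optimal diet is the largest prefix of this list for which every included type satisfies E_i/h_i > R on the types above it.
Rate on top 1: 0.3688. algal tufts: 0.458 > 0.3688 → include.
Rate on top 2: 0.438. amphipods: 0.0929 < 0.438 → exclude; stop.
Optimal diet: detritus clumps, algal tufts — 2 of 4 types.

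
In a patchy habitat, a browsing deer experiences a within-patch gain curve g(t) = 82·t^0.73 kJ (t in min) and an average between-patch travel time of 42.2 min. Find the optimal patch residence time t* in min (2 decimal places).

114.10 min

Maximise g(t)/(T+t): set derivative to zero → g'(t)(T+t) = g(t).
g'(t) = 0.73·82·t^-0.27. Setting 0.73·82·t^-0.27 = 82·t^0.73/(42.2+t) gives 0.73(42.2+t) = t, so 0.27·t = 0.73×42.2.
t* = 0.73×42.2/0.27 = 114.1 min.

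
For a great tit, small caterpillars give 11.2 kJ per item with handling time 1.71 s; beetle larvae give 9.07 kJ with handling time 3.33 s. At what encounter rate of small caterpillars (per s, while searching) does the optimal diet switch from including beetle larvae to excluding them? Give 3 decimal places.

At the threshold, the rate on small caterpillars alone equals the profitability of beetle larvae: λ·11.2/(1 + λ·1.71) = 9.07/3.33 = 2.724.
Rearranging, λ(11.2 − 2.724×1.71) = 2.724, so λ = 2.724/6.542 = 0.4163 per s.

0.416 per s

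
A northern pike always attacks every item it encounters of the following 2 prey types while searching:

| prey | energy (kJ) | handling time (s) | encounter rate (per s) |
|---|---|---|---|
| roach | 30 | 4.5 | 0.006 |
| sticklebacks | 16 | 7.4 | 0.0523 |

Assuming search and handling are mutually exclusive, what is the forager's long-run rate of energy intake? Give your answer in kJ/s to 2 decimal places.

R = (0.006×30 + 0.0523×16) / (1 + 0.006×4.5 + 0.0523×7.4) = 1.017/1.414 = 0.7191 kJ/s.

0.72 kJ/s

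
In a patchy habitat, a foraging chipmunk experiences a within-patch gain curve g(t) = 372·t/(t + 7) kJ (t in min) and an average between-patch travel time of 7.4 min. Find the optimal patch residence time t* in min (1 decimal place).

Maximise g(t)/(T+t): set derivative to zero → g'(t)(T+t) = g(t).
g'(t) = 372·7/(t + 7)². Setting 372·7/(t+7)² = 372t/[(t+7)(7.4+t)] gives 7(7.4+t) = t(t+7), so t² = 7×7.4 = 51.8.
t* = √51.8 = 7.197 min.

7.2 min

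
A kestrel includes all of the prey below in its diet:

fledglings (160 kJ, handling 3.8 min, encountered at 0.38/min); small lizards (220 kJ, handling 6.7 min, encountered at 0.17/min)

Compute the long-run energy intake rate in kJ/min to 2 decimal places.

27.41 kJ/min

Energy encountered per unit search time: 0.38×160 + 0.17×220 = 98.2 kJ/min.
Handling time per unit search time: 0.38×3.8 + 0.17×6.7 = 2.583.
Rate = 98.2/(1 + 2.583) = 27.41 kJ/min.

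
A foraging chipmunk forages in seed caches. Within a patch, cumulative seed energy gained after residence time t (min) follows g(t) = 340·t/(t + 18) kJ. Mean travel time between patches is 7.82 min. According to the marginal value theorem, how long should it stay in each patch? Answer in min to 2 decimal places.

Optimal t* satisfies g'(t*) = g(t*)/(T + t*).
g'(t) = 340·18/(t + 18)². Setting 340·18/(t+18)² = 340t/[(t+18)(7.82+t)] gives 18(7.82+t) = t(t+18), so t² = 18×7.82 = 140.8.
t* = √140.8 = 11.86 min.

11.86 min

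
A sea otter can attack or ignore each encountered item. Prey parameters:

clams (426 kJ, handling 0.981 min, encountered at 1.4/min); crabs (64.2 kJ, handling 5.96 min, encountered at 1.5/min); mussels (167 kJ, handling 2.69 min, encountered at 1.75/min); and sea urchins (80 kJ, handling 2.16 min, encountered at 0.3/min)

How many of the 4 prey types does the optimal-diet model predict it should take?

Rank by E/h (kJ/min): clams 434, mussels 62.1, sea urchins 37, crabs 10.8. Include each in turn until the next type's E/h falls below the running intake rate.
Rate on top 1: 251.3. mussels: 62.1 < 251.3 → exclude; stop.
Optimal diet: clams — 1 of 4 types.

1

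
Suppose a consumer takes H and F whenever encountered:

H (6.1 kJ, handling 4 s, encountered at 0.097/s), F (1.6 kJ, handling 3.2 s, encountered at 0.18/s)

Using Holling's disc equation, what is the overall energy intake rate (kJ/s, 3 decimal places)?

R = (0.097×6.1 + 0.18×1.6) / (1 + 0.097×4 + 0.18×3.2) = 0.8797/1.964 = 0.4479 kJ/s.

0.448 kJ/s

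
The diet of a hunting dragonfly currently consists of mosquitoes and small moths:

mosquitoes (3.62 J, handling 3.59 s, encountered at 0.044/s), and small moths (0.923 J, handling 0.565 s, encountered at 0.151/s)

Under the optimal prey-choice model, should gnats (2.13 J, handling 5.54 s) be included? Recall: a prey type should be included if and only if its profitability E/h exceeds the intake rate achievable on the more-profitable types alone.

On mosquitoes and small moths alone, R = ΣλE/(1+Σλh) = 0.2987/1.243 = 0.2402 J/s.
Profitability of gnats: 2.13/5.54 = 0.3845 J/s.
0.3845 > 0.2402, so adding gnats raises the average — include it.

Yes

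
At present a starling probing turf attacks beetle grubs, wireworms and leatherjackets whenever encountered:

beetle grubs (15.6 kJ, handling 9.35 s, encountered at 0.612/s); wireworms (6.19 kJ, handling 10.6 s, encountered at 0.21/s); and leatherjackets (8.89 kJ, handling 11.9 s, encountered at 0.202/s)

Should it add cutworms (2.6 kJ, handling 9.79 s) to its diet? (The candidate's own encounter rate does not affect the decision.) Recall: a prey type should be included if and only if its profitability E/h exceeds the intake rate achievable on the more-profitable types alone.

No

Intake rate on the current diet: R = (0.612×15.6 + 0.21×6.19 + 0.202×8.89) / (1 + 0.612×9.35 + 0.21×10.6 + 0.202×11.9) = 12.64/11.35 = 1.114 kJ/s.
Profitability of cutworms: 2.6/9.79 = 0.2656 kJ/s.
Since 0.2656 < R, time spent handling cutworms is better spent searching.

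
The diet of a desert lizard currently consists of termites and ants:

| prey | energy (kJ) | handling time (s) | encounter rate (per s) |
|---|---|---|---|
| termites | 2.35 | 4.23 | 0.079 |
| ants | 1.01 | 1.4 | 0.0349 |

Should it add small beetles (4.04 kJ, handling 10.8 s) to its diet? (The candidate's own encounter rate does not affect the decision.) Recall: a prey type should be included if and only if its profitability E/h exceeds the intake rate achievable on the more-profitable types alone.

Yes

Current rate: (0.079×2.35 + 0.0349×1.01)/(1 + 0.079×4.23 + 0.0349×1.4) = 0.1597 kJ/s.
small beetles: E/h = 4.04/10.8 = 0.3741 kJ/s.
Since 0.3741 > R, including small beetles increases the long-run rate.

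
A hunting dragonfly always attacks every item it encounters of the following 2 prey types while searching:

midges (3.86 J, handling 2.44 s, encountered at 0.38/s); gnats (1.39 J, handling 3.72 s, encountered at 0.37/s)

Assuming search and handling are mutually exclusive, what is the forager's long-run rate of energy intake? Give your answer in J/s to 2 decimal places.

0.60 J/s

R = (0.38×3.86 + 0.37×1.39) / (1 + 0.38×2.44 + 0.37×3.72) = 1.981/3.304 = 0.5997 J/s.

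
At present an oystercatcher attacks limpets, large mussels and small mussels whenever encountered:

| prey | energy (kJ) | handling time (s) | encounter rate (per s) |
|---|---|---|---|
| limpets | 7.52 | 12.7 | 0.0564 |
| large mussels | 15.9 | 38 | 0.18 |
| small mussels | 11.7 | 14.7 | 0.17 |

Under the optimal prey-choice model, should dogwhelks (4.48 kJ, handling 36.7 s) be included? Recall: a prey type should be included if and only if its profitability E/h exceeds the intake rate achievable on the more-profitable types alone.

No

On limpets, large mussels and small mussels alone, R = ΣλE/(1+Σλh) = 5.275/11.06 = 0.4772 kJ/s.
dogwhelks: E/h = 4.48/36.7 = 0.1221 kJ/s.
Since 0.1221 < R, time spent handling dogwhelks is better spent searching.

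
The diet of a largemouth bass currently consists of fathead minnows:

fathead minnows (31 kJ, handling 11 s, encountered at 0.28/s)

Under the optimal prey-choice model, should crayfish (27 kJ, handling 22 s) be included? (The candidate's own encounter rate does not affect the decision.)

Current rate: (0.28×31)/(1 + 0.28×11) = 2.127 kJ/s.
crayfish: E/h = 27/22 = 1.227 kJ/s.
1.227 < 2.127, so adding crayfish would lower the average — exclude it.

No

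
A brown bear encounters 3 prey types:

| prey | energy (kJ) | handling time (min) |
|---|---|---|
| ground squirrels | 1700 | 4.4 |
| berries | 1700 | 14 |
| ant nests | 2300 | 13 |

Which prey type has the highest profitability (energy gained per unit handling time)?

In descending order of E/h:
ground squirrels: 1700/4.4 = 386 kJ/min
ant nests: 2300/13 = 177 kJ/min
berries: 1700/14 = 121 kJ/min

ground squirrels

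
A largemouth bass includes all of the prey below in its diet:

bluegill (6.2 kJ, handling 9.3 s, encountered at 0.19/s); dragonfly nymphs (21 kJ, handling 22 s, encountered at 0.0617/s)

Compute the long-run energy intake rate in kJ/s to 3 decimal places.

0.600 kJ/s

R = (0.19×6.2 + 0.0617×21) / (1 + 0.19×9.3 + 0.0617×22) = 2.474/4.124 = 0.5998 kJ/s.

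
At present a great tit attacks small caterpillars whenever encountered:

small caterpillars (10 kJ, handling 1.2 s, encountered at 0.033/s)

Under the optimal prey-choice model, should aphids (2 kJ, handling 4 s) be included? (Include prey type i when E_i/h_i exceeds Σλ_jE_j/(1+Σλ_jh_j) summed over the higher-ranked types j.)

Current rate: (0.033×10)/(1 + 0.033×1.2) = 0.3174 kJ/s.
aphids: E/h = 2/4 = 0.5 kJ/s.
Since 0.5 > R, including aphids increases the long-run rate.

Yes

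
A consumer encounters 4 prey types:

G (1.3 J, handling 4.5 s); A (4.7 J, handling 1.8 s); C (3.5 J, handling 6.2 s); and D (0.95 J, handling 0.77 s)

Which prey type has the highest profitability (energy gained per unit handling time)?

Profitability E/h (J/s): G = 1.3/4.5 = 0.289, A = 4.7/1.8 = 2.61, C = 3.5/6.2 = 0.565, D = 0.95/0.77 = 1.23.
Ranked: A > D > C > G.

A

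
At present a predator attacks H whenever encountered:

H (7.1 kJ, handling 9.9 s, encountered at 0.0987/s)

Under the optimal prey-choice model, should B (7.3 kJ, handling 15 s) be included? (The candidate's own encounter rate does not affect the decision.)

Yes

Current rate: (0.0987×7.1)/(1 + 0.0987×9.9) = 0.3544 kJ/s.
Profitability of B: 7.3/15 = 0.4867 kJ/s.
0.4867 > 0.3544, so adding B raises the average — include it.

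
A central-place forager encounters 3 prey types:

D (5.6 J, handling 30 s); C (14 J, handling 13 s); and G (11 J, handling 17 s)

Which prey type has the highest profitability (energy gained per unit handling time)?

C

Profitability E/h (J/s): D = 5.6/30 = 0.187, C = 14/13 = 1.08, G = 11/17 = 0.647.
Ranked: C > G > D.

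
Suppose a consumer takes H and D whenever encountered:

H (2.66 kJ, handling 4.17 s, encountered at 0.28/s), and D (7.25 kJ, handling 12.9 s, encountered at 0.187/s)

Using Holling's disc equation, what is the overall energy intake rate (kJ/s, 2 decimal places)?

0.46 kJ/s

R = Σλ_iE_i / (1 + Σλ_ih_i)
Numerator: 0.28×2.66 + 0.187×7.25 = 2.101
Denominator: 1 + 0.28×4.17 + 0.187×12.9 = 4.58
R = 2.101/4.58 = 0.4586 kJ/s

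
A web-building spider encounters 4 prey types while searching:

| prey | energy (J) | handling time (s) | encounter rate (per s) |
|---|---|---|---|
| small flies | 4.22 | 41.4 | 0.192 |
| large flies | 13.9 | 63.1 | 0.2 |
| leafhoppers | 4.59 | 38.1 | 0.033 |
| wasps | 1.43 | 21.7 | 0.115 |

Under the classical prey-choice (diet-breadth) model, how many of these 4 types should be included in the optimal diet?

E/h in descending order: large flies 0.22, leafhoppers 0.12, small flies 0.102, wasps 0.0659 J/s. The optimal diet is the largest prefix of this list for which every included type satisfies E_i/h_i > R on the types above it.
Rate on top 1: 0.2041. leafhoppers: 0.12 < 0.2041 → exclude; stop.
Optimal diet: large flies — 1 of 4 types.

1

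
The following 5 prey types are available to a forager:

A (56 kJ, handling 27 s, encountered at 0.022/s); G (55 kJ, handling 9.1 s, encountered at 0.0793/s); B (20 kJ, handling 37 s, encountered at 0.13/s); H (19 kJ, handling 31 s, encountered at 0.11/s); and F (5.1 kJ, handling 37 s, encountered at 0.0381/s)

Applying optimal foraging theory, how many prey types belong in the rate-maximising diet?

Rank by E/h (kJ/s): G 6.04, A 2.07, H 0.613, B 0.541, F 0.138. Include each in turn until the next type's E/h falls below the running intake rate.
Rate on top 1: 2.533. A: 2.07 < 2.533 → exclude; stop.
Optimal diet: G — 1 of 5 types.

1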